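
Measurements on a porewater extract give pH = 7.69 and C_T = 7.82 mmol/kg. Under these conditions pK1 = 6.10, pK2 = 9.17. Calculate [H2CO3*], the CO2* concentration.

α₀ = 1 / (1 + K1/[H⁺] + K1K2/[H⁺]²) = 1 / (1 + 10^+1.59 + 10^+0.11)
   = 1 / (1 + 38.905 + 1.2882) = 1/41.193 = 0.02428
[CO2*] = α₀ × DIC = 0.02428 × 7.82 = 0.190 mmol/kg

[CO2*] = 0.190 mmol/kg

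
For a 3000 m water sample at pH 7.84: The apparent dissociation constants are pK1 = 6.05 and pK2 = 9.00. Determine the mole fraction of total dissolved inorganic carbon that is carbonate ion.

α₂ = 0.0637

α₂ = 1 / (1 + [H⁺]/K2 + [H⁺]²/(K1K2)) = 1 / (1 + 10^+1.16 + 10^-0.63)
   = 1 / (1 + 14.454 + 0.23442) = 1/15.689 = 0.06374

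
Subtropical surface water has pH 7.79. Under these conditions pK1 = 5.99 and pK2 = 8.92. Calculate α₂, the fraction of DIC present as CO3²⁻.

α₂ = 0.0680

α₂ = 1 / (1 + [H⁺]/K2 + [H⁺]²/(K1K2)) = 1 / (1 + 10^+1.13 + 10^-0.67)
   = 1 / (1 + 13.490 + 0.21380) = 1/14.703 = 0.06801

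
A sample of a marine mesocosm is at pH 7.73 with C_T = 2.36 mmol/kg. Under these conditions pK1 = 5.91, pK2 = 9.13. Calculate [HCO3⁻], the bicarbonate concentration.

α₁ = 1 / (1 + [H⁺]/K1 + K2/[H⁺]) = 1 / (1 + 10^-1.82 + 10^-1.40)
   = 1 / (1 + 0.015136 + 0.039811) = 1/1.0549 = 0.9479
[HCO3⁻] = α₁ × DIC = 0.9479 × 2.36 = 2.24 mmol/kg

[HCO3⁻] = 2.24 mmol/kg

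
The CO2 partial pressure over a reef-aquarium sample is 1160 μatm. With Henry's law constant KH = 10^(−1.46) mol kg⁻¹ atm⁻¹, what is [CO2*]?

KH = 10^(−1.46) = 3.467×10^-2 mol kg⁻¹ atm⁻¹
[CO2*] = KH · pCO2 = 3.467×10^-2 × 1160×10^-6 atm = 4.02×10^-5 mol/kg

[CO2*] = 40.2 μmol/kg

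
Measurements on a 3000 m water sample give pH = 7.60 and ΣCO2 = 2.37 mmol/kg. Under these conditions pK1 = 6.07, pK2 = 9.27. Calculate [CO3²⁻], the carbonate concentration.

[CO3²⁻] = 0.0482 mmol/kg

α₂ = 1 / (1 + [H⁺]/K2 + [H⁺]²/(K1K2)) = 1 / (1 + 10^+1.67 + 10^+0.14)
   = 1 / (1 + 46.774 + 1.3804) = 1/49.154 = 0.02034
[CO3²⁻] = α₂ × DIC = 0.02034 × 2.37 = 0.0482 mmol/kg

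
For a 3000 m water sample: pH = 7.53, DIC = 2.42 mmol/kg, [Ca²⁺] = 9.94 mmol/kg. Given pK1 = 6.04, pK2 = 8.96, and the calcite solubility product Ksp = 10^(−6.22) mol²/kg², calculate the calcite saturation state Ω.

α₂ = 1 / (1 + [H⁺]/K2 + [H⁺]²/(K1K2)) = 1 / (1 + 10^+1.43 + 10^-0.06)
   = 1 / (1 + 26.915 + 0.87096) = 1/28.786 = 0.03474
[CO3²⁻] = α₂ × DIC = 0.03474 × 2.42 = 0.08407 mmol/kg
Ksp = 10^(−6.22) = 6.026×10^-7
Ω = [Ca²⁺][CO3²⁻]/Ksp = (9.94×10^-3)(8.407×10^-5) / 6.026×10^-7 = 1.39

Ω = 1.39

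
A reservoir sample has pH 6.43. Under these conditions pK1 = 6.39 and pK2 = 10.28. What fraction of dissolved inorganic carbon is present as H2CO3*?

α₀ = 0.477

α₀ = 1 / (1 + K1/[H⁺] + K1K2/[H⁺]²) = 1 / (1 + 10^+0.04 + 10^-3.81)
   = 1 / (1 + 1.0965 + 0.00015488) = 1/2.0966 = 0.4770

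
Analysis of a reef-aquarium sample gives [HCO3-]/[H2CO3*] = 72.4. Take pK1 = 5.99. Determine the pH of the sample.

From K1 = [H⁺][HCO3-]/[H2CO3*]:  pH = pK1 + log₁₀([HCO3-]/[H2CO3*])
log₁₀(72.4) = +1.860
pH = 5.99 + (+1.860) = 7.85

pH = 7.85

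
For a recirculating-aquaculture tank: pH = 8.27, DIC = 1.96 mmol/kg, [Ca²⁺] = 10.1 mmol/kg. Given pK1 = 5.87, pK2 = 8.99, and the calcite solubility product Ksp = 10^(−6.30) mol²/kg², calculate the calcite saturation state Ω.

α₂ = 1 / (1 + [H⁺]/K2 + [H⁺]²/(K1K2)) = 1 / (1 + 10^+0.72 + 10^-1.68)
   = 1 / (1 + 5.2481 + 0.020893) = 1/6.2690 = 0.1595
[CO3²⁻] = α₂ × DIC = 0.1595 × 1.96 = 0.3127 mmol/kg
Ksp = 10^(−6.30) = 5.012×10^-7
Ω = [Ca²⁺][CO3²⁻]/Ksp = (10.1×10^-3)(3.127×10^-4) / 5.012×10^-7 = 6.30

Ω = 6.30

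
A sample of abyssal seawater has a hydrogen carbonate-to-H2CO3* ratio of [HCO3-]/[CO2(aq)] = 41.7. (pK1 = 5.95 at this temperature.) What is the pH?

pH = 7.57

From K1 = [H⁺][HCO3-]/[CO2(aq)]:  pH = pK1 + log₁₀([HCO3-]/[CO2(aq)])
log₁₀(41.7) = +1.620
pH = 5.95 + (+1.620) = 7.57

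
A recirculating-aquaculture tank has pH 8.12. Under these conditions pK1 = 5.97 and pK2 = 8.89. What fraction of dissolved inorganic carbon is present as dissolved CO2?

α₀ = 0.00602

α₀ = 1 / (1 + K1/[H⁺] + K1K2/[H⁺]²) = 1 / (1 + 10^+2.15 + 10^+1.38)
   = 1 / (1 + 141.25 + 23.988) = 1/166.24 = 0.006015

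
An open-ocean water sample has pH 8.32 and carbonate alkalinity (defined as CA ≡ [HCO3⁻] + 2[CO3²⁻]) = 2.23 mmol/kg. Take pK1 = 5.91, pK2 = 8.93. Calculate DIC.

DIC = 1.87 mmol/kg

CA = [HCO3⁻] + 2[CO3²⁻] = (α₁ + 2α₂)·DIC
At pH 8.32: [H⁺]/K1 = 10^-2.41 = 0.0038905, K2/[H⁺] = 10^-0.61 = 0.24547
α₁ = 1/(1 + 0.0038905 + 0.24547) = 1/1.2494 = 0.8004; α₂ = α₁·K2/[H⁺] = 0.1965
α₁ + 2α₂ = 1.1934
DIC = CA / (α₁ + 2α₂) = 2.23 / 1.1934 = 1.87 mmol/kg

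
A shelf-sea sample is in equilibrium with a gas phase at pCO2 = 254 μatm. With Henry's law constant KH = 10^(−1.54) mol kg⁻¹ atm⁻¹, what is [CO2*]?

[CO2*] = 7.33 μmol/kg

KH = 10^(−1.54) = 2.884×10^-2 mol kg⁻¹ atm⁻¹
[CO2*] = KH · pCO2 = 2.884×10^-2 × 254×10^-6 atm = 7.33×10^-6 mol/kg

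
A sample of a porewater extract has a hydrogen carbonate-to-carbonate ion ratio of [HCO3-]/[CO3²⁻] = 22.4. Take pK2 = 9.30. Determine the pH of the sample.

pH = 7.95

From K2 = [H⁺][CO3²⁻]/[HCO3-]:  pH = pK2 − log₁₀([HCO3-]/[CO3²⁻])
log₁₀(22.4) = +1.350
pH = 9.30 − (+1.350) = 7.95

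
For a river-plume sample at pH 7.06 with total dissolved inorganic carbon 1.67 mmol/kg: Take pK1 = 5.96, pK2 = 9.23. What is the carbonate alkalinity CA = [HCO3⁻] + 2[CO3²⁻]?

CA = [HCO3⁻] + 2[CO3²⁻] = (α₁ + 2α₂)·DIC
At pH 7.06: [H⁺]/K1 = 10^-1.10 = 0.079433, K2/[H⁺] = 10^-2.17 = 0.0067608
α₁ = 1/(1 + 0.079433 + 0.0067608) = 1/1.0862 = 0.9206; α₂ = α₁·K2/[H⁺] = 0.006224
α₁ + 2α₂ = 0.9331
CA = 0.9331 × 1.67 = 1.56 mmol/kg

CA = 1.56 mmol/kg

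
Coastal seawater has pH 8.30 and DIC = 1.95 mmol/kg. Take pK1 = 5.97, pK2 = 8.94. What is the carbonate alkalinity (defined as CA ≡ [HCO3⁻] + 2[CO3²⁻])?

CA = [HCO3⁻] + 2[CO3²⁻] = (α₁ + 2α₂)·DIC
At pH 8.30: [H⁺]/K1 = 10^-2.33 = 0.0046774, K2/[H⁺] = 10^-0.64 = 0.22909
α₁ = 1/(1 + 0.0046774 + 0.22909) = 1/1.2338 = 0.8105; α₂ = α₁·K2/[H⁺] = 0.1857
α₁ + 2α₂ = 1.1819
CA = 1.1819 × 1.95 = 2.30 mmol/kg

CA = 2.30 mmol/kg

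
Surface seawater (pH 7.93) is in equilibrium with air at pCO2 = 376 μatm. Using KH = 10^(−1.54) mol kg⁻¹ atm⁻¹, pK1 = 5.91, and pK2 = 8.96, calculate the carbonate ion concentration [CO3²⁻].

[CO3²⁻] = 0.106 mmol/kg

[CO2*] = KH · pCO2 = 10^(−1.54) × 376×10^-6 = 1.084×10^-5 mol/kg
α₀ = 1/(1 + K1/[H⁺] + K1K2/[H⁺]²) = 1/(1 + 10^+2.02 + 10^+0.99) = 0.008659
DIC = [CO2*]/α₀ = 1.084×10^-5 / 0.008659 = 1.252 mmol/kg
[CO3²⁻] = α₂·DIC; α₂ = 0.08462, so [CO3²⁻] = 0.08462 × 1.252 = 0.106 mmol/kg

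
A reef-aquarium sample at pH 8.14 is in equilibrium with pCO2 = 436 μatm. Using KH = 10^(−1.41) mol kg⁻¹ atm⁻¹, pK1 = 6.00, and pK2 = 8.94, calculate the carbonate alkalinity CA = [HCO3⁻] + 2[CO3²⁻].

CA = 3.08 mmol/kg

[CO2*] = KH · pCO2 = 10^(−1.41) × 436×10^-6 = 1.696×10^-5 mol/kg
α₀ = 1/(1 + K1/[H⁺] + K1K2/[H⁺]²) = 1/(1 + 10^+2.14 + 10^+1.34) = 0.006214
DIC = [CO2*]/α₀ = 1.696×10^-5 / 0.006214 = 2.730 mmol/kg
CA = (α₁ + 2α₂)·DIC = (0.8578 + 2×0.1360) × 2.730 = 3.08 mmol/kg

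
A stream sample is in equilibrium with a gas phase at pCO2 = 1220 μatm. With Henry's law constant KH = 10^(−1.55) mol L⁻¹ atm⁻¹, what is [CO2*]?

KH = 10^(−1.55) = 2.818×10^-2 mol L⁻¹ atm⁻¹
[CO2*] = KH · pCO2 = 2.818×10^-2 × 1220×10^-6 atm = 3.44×10^-5 mol/L

[CO2*] = 34.4 μmol/L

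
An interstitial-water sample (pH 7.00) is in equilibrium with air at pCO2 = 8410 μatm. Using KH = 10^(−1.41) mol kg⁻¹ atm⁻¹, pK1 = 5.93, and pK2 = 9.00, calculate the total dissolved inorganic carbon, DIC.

[CO2*] = KH · pCO2 = 10^(−1.41) × 8410×10^-6 = 3.272×10^-4 mol/kg
α₀ = 1/(1 + K1/[H⁺] + K1K2/[H⁺]²) = 1/(1 + 10^+1.07 + 10^-0.93) = 0.07772
DIC = [CO2*]/α₀ = 3.272×10^-4 / 0.07772 = 4.21 mmol/kg

DIC = 4.21 mmol/kg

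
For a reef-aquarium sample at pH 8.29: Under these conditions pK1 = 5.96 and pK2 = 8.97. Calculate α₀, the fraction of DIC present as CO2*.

α₀ = 0.00385

α₀ = 1 / (1 + K1/[H⁺] + K1K2/[H⁺]²) = 1 / (1 + 10^+2.33 + 10^+1.65)
   = 1 / (1 + 213.80 + 44.668) = 1/259.46 = 0.003854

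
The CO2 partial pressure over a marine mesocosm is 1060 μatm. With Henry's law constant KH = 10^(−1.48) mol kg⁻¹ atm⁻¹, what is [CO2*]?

KH = 10^(−1.48) = 3.311×10^-2 mol kg⁻¹ atm⁻¹
[CO2*] = KH · pCO2 = 3.311×10^-2 × 1060×10^-6 atm = 3.51×10^-5 mol/kg

[CO2*] = 35.1 μmol/kg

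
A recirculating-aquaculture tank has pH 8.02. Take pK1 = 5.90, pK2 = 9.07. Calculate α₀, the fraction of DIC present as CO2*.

α₀ = 0.00692

α₀ = 1 / (1 + K1/[H⁺] + K1K2/[H⁺]²) = 1 / (1 + 10^+2.12 + 10^+1.07)
   = 1 / (1 + 131.83 + 11.749) = 1/144.57 = 0.006917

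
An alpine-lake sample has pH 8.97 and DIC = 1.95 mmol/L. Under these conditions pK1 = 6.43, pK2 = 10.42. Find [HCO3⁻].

[HCO3⁻] = 1.88 mmol/L

α₁ = 1 / (1 + [H⁺]/K1 + K2/[H⁺]) = 1 / (1 + 10^-2.54 + 10^-1.45)
   = 1 / (1 + 0.0028840 + 0.035481) = 1/1.0384 = 0.9631
[HCO3⁻] = α₁ × DIC = 0.9631 × 1.95 = 1.88 mmol/L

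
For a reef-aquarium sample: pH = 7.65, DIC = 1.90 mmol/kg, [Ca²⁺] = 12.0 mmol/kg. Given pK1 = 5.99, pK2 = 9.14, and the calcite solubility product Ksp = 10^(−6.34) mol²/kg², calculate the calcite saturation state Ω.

α₂ = 1 / (1 + [H⁺]/K2 + [H⁺]²/(K1K2)) = 1 / (1 + 10^+1.49 + 10^-0.17)
   = 1 / (1 + 30.903 + 0.67608) = 1/32.579 = 0.03069
[CO3²⁻] = α₂ × DIC = 0.03069 × 1.90 = 0.05832 mmol/kg
Ksp = 10^(−6.34) = 4.571×10^-7
Ω = [Ca²⁺][CO3²⁻]/Ksp = (12.0×10^-3)(5.832×10^-5) / 4.571×10^-7 = 1.53

Ω = 1.53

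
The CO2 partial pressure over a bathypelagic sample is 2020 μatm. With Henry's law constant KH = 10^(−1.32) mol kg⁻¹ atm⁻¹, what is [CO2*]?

KH = 10^(−1.32) = 4.786×10^-2 mol kg⁻¹ atm⁻¹
[CO2*] = KH · pCO2 = 4.786×10^-2 × 2020×10^-6 atm = 9.67×10^-5 mol/kg

[CO2*] = 96.7 μmol/kg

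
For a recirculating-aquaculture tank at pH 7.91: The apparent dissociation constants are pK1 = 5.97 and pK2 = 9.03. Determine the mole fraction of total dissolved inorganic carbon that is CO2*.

α₀ = 0.0106

α₀ = 1 / (1 + K1/[H⁺] + K1K2/[H⁺]²) = 1 / (1 + 10^+1.94 + 10^+0.82)
   = 1 / (1 + 87.096 + 6.6069) = 1/94.703 = 0.01056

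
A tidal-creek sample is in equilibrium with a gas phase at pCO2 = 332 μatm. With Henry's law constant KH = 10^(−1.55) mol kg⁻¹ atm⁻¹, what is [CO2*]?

KH = 10^(−1.55) = 2.818×10^-2 mol kg⁻¹ atm⁻¹
[CO2*] = KH · pCO2 = 2.818×10^-2 × 332×10^-6 atm = 9.36×10^-6 mol/kg

[CO2*] = 9.36 μmol/kg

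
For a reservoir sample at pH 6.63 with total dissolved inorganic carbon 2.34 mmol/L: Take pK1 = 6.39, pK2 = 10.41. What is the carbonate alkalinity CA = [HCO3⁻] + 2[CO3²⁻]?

CA = 1.49 mmol/L

CA = [HCO3⁻] + 2[CO3²⁻] = (α₁ + 2α₂)·DIC
At pH 6.63: [H⁺]/K1 = 10^-0.24 = 0.57544, K2/[H⁺] = 10^-3.78 = 0.00016596
α₁ = 1/(1 + 0.57544 + 0.00016596) = 1/1.5756 = 0.6347; α₂ = α₁·K2/[H⁺] = 0.0001053
α₁ + 2α₂ = 0.6349
CA = 0.6349 × 2.34 = 1.49 mmol/L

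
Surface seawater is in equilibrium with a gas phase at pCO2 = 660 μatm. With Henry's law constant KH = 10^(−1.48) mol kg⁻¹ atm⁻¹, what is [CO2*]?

KH = 10^(−1.48) = 3.311×10^-2 mol kg⁻¹ atm⁻¹
[CO2*] = KH · pCO2 = 3.311×10^-2 × 660×10^-6 atm = 2.19×10^-5 mol/kg

[CO2*] = 21.9 μmol/kg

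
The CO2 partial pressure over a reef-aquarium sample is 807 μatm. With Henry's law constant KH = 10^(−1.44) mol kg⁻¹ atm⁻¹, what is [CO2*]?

[CO2*] = 29.3 μmol/kg

KH = 10^(−1.44) = 3.631×10^-2 mol kg⁻¹ atm⁻¹
[CO2*] = KH · pCO2 = 3.631×10^-2 × 807×10^-6 atm = 2.93×10^-5 mol/kg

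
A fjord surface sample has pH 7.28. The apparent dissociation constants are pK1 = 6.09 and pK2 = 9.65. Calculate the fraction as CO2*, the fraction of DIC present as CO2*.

α₀ = 1 / (1 + K1/[H⁺] + K1K2/[H⁺]²) = 1 / (1 + 10^+1.19 + 10^-1.18)
   = 1 / (1 + 15.488 + 0.066069) = 1/16.554 = 0.06041

α₀ = 0.0604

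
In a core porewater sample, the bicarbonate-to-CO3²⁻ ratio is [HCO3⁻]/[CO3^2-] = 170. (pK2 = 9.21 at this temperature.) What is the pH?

pH = 6.98

From K2 = [H⁺][CO3^2-]/[HCO3⁻]:  pH = pK2 − log₁₀([HCO3⁻]/[CO3^2-])
log₁₀(170) = +2.230
pH = 9.21 − (+2.230) = 6.98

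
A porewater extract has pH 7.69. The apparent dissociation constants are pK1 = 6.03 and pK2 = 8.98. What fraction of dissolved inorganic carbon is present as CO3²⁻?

α₂ = 0.0478

α₂ = 1 / (1 + [H⁺]/K2 + [H⁺]²/(K1K2)) = 1 / (1 + 10^+1.29 + 10^-0.37)
   = 1 / (1 + 19.498 + 0.42658) = 1/20.925 = 0.04779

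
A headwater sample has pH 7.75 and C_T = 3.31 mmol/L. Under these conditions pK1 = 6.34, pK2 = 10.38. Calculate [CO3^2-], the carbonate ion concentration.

[CO3²⁻] = 7.45 μmol/L

α₂ = 1 / (1 + [H⁺]/K2 + [H⁺]²/(K1K2)) = 1 / (1 + 10^+2.63 + 10^+1.22)
   = 1 / (1 + 426.58 + 16.596) = 1/444.18 = 0.002251
[CO3²⁻] = α₂ × DIC = 0.002251 × 3.31 = 0.00745 mmol/L = 7.45 μmol/L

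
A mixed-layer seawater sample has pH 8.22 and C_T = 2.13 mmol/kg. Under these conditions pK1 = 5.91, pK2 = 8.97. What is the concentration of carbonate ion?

α₂ = 1 / (1 + [H⁺]/K2 + [H⁺]²/(K1K2)) = 1 / (1 + 10^+0.75 + 10^-1.56)
   = 1 / (1 + 5.6234 + 0.027542) = 1/6.6510 = 0.1504
[CO3²⁻] = α₂ × DIC = 0.1504 × 2.13 = 0.320 mmol/kg

[CO3²⁻] = 0.320 mmol/kg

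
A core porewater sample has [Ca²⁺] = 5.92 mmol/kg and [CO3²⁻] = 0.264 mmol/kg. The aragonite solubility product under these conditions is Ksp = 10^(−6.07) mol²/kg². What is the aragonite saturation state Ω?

Ω = 1.84

Ksp = 10^(−6.07) = 8.511×10^-7
Ω = [Ca²⁺][CO3²⁻]/Ksp = (5.92×10^-3)(0.264×10^-3) / 8.511×10^-7 = 1.84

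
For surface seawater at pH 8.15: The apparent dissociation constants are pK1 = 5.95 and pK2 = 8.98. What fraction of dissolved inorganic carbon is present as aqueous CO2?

α₀ = 0.00547

α₀ = 1 / (1 + K1/[H⁺] + K1K2/[H⁺]²) = 1 / (1 + 10^+2.20 + 10^+1.37)
   = 1 / (1 + 158.49 + 23.442) = 1/182.93 = 0.005467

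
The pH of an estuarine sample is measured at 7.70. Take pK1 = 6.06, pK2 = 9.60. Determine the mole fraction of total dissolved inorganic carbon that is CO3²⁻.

α₂ = 0.0122

α₂ = 1 / (1 + [H⁺]/K2 + [H⁺]²/(K1K2)) = 1 / (1 + 10^+1.90 + 10^+0.26)
   = 1 / (1 + 79.433 + 1.8197) = 1/82.253 = 0.01216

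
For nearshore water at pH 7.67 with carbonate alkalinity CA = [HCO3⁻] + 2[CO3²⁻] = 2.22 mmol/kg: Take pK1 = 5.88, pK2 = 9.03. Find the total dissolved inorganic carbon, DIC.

DIC = 2.16 mmol/kg

CA = [HCO3⁻] + 2[CO3²⁻] = (α₁ + 2α₂)·DIC
At pH 7.67: [H⁺]/K1 = 10^-1.79 = 0.016218, K2/[H⁺] = 10^-1.36 = 0.043652
α₁ = 1/(1 + 0.016218 + 0.043652) = 1/1.0599 = 0.9435; α₂ = α₁·K2/[H⁺] = 0.04119
α₁ + 2α₂ = 1.0259
DIC = CA / (α₁ + 2α₂) = 2.22 / 1.0259 = 2.16 mmol/kg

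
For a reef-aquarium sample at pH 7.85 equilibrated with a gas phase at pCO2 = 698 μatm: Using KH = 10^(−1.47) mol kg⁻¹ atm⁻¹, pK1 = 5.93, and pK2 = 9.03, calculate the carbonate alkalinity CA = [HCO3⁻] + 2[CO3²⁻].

[CO2*] = KH · pCO2 = 10^(−1.47) × 698×10^-6 = 2.365×10^-5 mol/kg
α₀ = 1/(1 + K1/[H⁺] + K1K2/[H⁺]²) = 1/(1 + 10^+1.92 + 10^+0.74) = 0.01115
DIC = [CO2*]/α₀ = 2.365×10^-5 / 0.01115 = 2.121 mmol/kg
CA = (α₁ + 2α₂)·DIC = (0.9276 + 2×0.06128) × 2.121 = 2.23 mmol/kg

CA = 2.23 mmol/kg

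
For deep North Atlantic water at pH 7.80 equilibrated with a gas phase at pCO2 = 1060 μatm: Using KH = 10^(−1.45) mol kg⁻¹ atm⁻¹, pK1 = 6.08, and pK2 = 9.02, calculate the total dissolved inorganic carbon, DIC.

[CO2*] = KH · pCO2 = 10^(−1.45) × 1060×10^-6 = 3.761×10^-5 mol/kg
α₀ = 1/(1 + K1/[H⁺] + K1K2/[H⁺]²) = 1/(1 + 10^+1.72 + 10^+0.50) = 0.01765
DIC = [CO2*]/α₀ = 3.761×10^-5 / 0.01765 = 2.13 mmol/kg

DIC = 2.13 mmol/kg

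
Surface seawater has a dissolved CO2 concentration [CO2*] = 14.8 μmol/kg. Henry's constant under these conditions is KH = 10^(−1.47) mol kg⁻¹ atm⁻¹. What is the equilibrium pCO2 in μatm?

KH = 10^(−1.47) = 3.388×10^-2 mol kg⁻¹ atm⁻¹
pCO2 = [CO2*]/KH = 14.8×10^-6 / 3.388×10^-2 = 4.37×10^-4 atm = 437 μatm

pCO2 = 437 μatm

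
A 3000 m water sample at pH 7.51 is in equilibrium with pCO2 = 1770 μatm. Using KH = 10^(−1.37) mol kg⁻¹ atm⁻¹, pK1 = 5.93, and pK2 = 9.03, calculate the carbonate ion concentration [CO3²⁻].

[CO2*] = KH · pCO2 = 10^(−1.37) × 1770×10^-6 = 7.550×10^-5 mol/kg
α₀ = 1/(1 + K1/[H⁺] + K1K2/[H⁺]²) = 1/(1 + 10^+1.58 + 10^+0.06) = 0.02490
DIC = [CO2*]/α₀ = 7.550×10^-5 / 0.02490 = 3.033 mmol/kg
[CO3²⁻] = α₂·DIC; α₂ = 0.02858, so [CO3²⁻] = 0.02858 × 3.033 = 0.0867 mmol/kg

[CO3²⁻] = 0.0867 mmol/kg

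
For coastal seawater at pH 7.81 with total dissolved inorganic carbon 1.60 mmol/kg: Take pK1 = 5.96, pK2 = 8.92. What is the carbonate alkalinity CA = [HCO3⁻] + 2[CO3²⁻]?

CA = [HCO3⁻] + 2[CO3²⁻] = (α₁ + 2α₂)·DIC
At pH 7.81: [H⁺]/K1 = 10^-1.85 = 0.014125, K2/[H⁺] = 10^-1.11 = 0.077625
α₁ = 1/(1 + 0.014125 + 0.077625) = 1/1.0918 = 0.9160; α₂ = α₁·K2/[H⁺] = 0.07110
α₁ + 2α₂ = 1.0582
CA = 1.0582 × 1.60 = 1.69 mmol/kg

CA = 1.69 mmol/kg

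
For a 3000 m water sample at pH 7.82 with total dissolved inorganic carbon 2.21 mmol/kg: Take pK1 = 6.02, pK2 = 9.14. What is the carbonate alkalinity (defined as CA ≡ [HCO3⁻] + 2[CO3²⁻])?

CA = [HCO3⁻] + 2[CO3²⁻] = (α₁ + 2α₂)·DIC
At pH 7.82: [H⁺]/K1 = 10^-1.80 = 0.015849, K2/[H⁺] = 10^-1.32 = 0.047863
α₁ = 1/(1 + 0.015849 + 0.047863) = 1/1.0637 = 0.9401; α₂ = α₁·K2/[H⁺] = 0.04500
α₁ + 2α₂ = 1.0301
CA = 1.0301 × 2.21 = 2.28 mmol/kg

CA = 2.28 mmol/kg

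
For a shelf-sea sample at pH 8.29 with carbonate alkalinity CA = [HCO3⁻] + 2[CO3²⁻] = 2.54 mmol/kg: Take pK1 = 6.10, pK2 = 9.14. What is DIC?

DIC = 2.27 mmol/kg

CA = [HCO3⁻] + 2[CO3²⁻] = (α₁ + 2α₂)·DIC
At pH 8.29: [H⁺]/K1 = 10^-2.19 = 0.0064565, K2/[H⁺] = 10^-0.85 = 0.14125
α₁ = 1/(1 + 0.0064565 + 0.14125) = 1/1.1477 = 0.8713; α₂ = α₁·K2/[H⁺] = 0.1231
α₁ + 2α₂ = 1.1174
DIC = CA / (α₁ + 2α₂) = 2.54 / 1.1174 = 2.27 mmol/kg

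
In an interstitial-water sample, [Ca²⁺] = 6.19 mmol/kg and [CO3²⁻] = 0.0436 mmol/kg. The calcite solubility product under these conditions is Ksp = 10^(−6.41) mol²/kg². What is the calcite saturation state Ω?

Ksp = 10^(−6.41) = 3.890×10^-7
Ω = [Ca²⁺][CO3²⁻]/Ksp = (6.19×10^-3)(0.0436×10^-3) / 3.890×10^-7 = 0.694

Ω = 0.694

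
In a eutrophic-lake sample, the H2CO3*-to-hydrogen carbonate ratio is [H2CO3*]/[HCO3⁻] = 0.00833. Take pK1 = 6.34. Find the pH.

From K1 = [H⁺][HCO3⁻]/[H2CO3*]:  pH = pK1 − log₁₀([H2CO3*]/[HCO3⁻])
log₁₀(0.00833) = -2.079
pH = 6.34 − (-2.079) = 8.42

pH = 8.42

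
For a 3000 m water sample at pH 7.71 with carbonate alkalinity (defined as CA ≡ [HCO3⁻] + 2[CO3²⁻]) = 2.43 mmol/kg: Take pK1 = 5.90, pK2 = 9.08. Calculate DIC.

CA = [HCO3⁻] + 2[CO3²⁻] = (α₁ + 2α₂)·DIC
At pH 7.71: [H⁺]/K1 = 10^-1.81 = 0.015488, K2/[H⁺] = 10^-1.37 = 0.042658
α₁ = 1/(1 + 0.015488 + 0.042658) = 1/1.0581 = 0.9450; α₂ = α₁·K2/[H⁺] = 0.04031
α₁ + 2α₂ = 1.0257
DIC = CA / (α₁ + 2α₂) = 2.43 / 1.0257 = 2.37 mmol/kg

DIC = 2.37 mmol/kg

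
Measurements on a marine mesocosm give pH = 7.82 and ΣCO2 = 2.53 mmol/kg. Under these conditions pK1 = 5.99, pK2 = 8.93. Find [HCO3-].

α₁ = 1 / (1 + [H⁺]/K1 + K2/[H⁺]) = 1 / (1 + 10^-1.83 + 10^-1.11)
   = 1 / (1 + 0.014791 + 0.077625) = 1/1.0924 = 0.9154
[HCO3⁻] = α₁ × DIC = 0.9154 × 2.53 = 2.32 mmol/kg

[HCO3⁻] = 2.32 mmol/kg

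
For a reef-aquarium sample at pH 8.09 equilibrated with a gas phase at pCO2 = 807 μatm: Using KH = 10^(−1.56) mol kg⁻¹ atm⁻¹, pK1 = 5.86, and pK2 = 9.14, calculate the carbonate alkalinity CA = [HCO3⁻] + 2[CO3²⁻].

CA = 4.45 mmol/kg

[CO2*] = KH · pCO2 = 10^(−1.56) × 807×10^-6 = 2.223×10^-5 mol/kg
α₀ = 1/(1 + K1/[H⁺] + K1K2/[H⁺]²) = 1/(1 + 10^+2.23 + 10^+1.18) = 0.005378
DIC = [CO2*]/α₀ = 2.223×10^-5 / 0.005378 = 4.133 mmol/kg
CA = (α₁ + 2α₂)·DIC = (0.9132 + 2×0.08139) × 4.133 = 4.45 mmol/kg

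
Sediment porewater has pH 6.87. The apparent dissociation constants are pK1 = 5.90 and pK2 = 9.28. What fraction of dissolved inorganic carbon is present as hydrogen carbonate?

α₁ = 1 / (1 + [H⁺]/K1 + K2/[H⁺]) = 1 / (1 + 10^-0.97 + 10^-2.41)
   = 1 / (1 + 0.10715 + 0.0038905) = 1/1.1110 = 0.9001

α₁ = 0.900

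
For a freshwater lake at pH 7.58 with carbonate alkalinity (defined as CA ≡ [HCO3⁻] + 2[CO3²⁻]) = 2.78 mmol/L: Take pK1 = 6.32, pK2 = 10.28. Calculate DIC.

CA = [HCO3⁻] + 2[CO3²⁻] = (α₁ + 2α₂)·DIC
At pH 7.58: [H⁺]/K1 = 10^-1.26 = 0.054954, K2/[H⁺] = 10^-2.70 = 0.0019953
α₁ = 1/(1 + 0.054954 + 0.0019953) = 1/1.0569 = 0.9461; α₂ = α₁·K2/[H⁺] = 0.001888
α₁ + 2α₂ = 0.9499
DIC = CA / (α₁ + 2α₂) = 2.78 / 0.9499 = 2.93 mmol/L

DIC = 2.93 mmol/L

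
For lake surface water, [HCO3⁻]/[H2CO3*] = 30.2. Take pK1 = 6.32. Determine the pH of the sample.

pH = 7.80

From K1 = [H⁺][HCO3⁻]/[H2CO3*]:  pH = pK1 + log₁₀([HCO3⁻]/[H2CO3*])
log₁₀(30.2) = +1.480
pH = 6.32 + (+1.480) = 7.80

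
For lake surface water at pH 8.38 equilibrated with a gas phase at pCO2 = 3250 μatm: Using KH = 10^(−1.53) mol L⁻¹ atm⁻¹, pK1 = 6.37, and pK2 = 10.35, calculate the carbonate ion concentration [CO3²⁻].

[CO2*] = KH · pCO2 = 10^(−1.53) × 3250×10^-6 = 9.591×10^-5 mol/L
α₀ = 1/(1 + K1/[H⁺] + K1K2/[H⁺]²) = 1/(1 + 10^+2.01 + 10^+0.04) = 0.009576
DIC = [CO2*]/α₀ = 9.591×10^-5 / 0.009576 = 10.02 mmol/L
[CO3²⁻] = α₂·DIC; α₂ = 0.01050, so [CO3²⁻] = 0.01050 × 10.02 = 0.105 mmol/L

[CO3²⁻] = 0.105 mmol/L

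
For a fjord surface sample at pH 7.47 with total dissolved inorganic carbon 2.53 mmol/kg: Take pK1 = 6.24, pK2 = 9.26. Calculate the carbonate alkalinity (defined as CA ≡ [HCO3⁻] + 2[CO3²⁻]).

CA = 2.43 mmol/kg

CA = [HCO3⁻] + 2[CO3²⁻] = (α₁ + 2α₂)·DIC
At pH 7.47: [H⁺]/K1 = 10^-1.23 = 0.058884, K2/[H⁺] = 10^-1.79 = 0.016218
α₁ = 1/(1 + 0.058884 + 0.016218) = 1/1.0751 = 0.9301; α₂ = α₁·K2/[H⁺] = 0.01509
α₁ + 2α₂ = 0.9603
CA = 0.9603 × 2.53 = 2.43 mmol/kg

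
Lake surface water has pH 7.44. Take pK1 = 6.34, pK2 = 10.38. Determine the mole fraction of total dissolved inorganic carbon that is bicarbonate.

α₁ = 0.925

α₁ = 1 / (1 + [H⁺]/K1 + K2/[H⁺]) = 1 / (1 + 10^-1.10 + 10^-2.94)
   = 1 / (1 + 0.079433 + 0.0011482) = 1/1.0806 = 0.9254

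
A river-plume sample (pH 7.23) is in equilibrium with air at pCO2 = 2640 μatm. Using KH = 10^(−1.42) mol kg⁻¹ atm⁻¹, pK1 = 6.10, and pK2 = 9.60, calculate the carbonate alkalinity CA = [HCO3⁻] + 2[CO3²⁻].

CA = 1.37 mmol/kg

[CO2*] = KH · pCO2 = 10^(−1.42) × 2640×10^-6 = 1.004×10^-4 mol/kg
α₀ = 1/(1 + K1/[H⁺] + K1K2/[H⁺]²) = 1/(1 + 10^+1.13 + 10^-1.24) = 0.06874
DIC = [CO2*]/α₀ = 1.004×10^-4 / 0.06874 = 1.460 mmol/kg
CA = (α₁ + 2α₂)·DIC = (0.9273 + 2×0.003956) × 1.460 = 1.37 mmol/kg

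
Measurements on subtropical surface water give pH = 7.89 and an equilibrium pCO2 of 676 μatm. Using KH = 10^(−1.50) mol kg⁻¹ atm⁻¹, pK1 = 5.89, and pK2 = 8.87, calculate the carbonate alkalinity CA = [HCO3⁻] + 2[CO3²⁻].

[CO2*] = KH · pCO2 = 10^(−1.50) × 676×10^-6 = 2.138×10^-5 mol/kg
α₀ = 1/(1 + K1/[H⁺] + K1K2/[H⁺]²) = 1/(1 + 10^+2.00 + 10^+1.02) = 0.008971
DIC = [CO2*]/α₀ = 2.138×10^-5 / 0.008971 = 2.383 mmol/kg
CA = (α₁ + 2α₂)·DIC = (0.8971 + 2×0.09394) × 2.383 = 2.59 mmol/kg

CA = 2.59 mmol/kg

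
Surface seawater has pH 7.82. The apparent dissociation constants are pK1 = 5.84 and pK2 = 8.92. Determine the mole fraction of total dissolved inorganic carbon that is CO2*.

α₀ = 0.00961

α₀ = 1 / (1 + K1/[H⁺] + K1K2/[H⁺]²) = 1 / (1 + 10^+1.98 + 10^+0.88)
   = 1 / (1 + 95.499 + 7.5858) = 1/104.09 = 0.009608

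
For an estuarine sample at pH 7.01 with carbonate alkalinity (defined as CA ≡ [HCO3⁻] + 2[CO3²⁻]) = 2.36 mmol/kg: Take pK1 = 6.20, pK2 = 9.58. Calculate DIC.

CA = [HCO3⁻] + 2[CO3²⁻] = (α₁ + 2α₂)·DIC
At pH 7.01: [H⁺]/K1 = 10^-0.81 = 0.15488, K2/[H⁺] = 10^-2.57 = 0.0026915
α₁ = 1/(1 + 0.15488 + 0.0026915) = 1/1.1576 = 0.8639; α₂ = α₁·K2/[H⁺] = 0.002325
α₁ + 2α₂ = 0.8685
DIC = CA / (α₁ + 2α₂) = 2.36 / 0.8685 = 2.72 mmol/kg

DIC = 2.72 mmol/kg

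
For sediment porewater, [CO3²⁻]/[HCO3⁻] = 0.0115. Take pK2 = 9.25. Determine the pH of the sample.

From K2 = [H⁺][CO3²⁻]/[HCO3⁻]:  pH = pK2 + log₁₀([CO3²⁻]/[HCO3⁻])
log₁₀(0.0115) = -1.939
pH = 9.25 + (-1.939) = 7.31

pH = 7.31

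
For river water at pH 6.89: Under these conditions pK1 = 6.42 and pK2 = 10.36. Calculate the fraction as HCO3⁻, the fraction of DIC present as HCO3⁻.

α₁ = 1 / (1 + [H⁺]/K1 + K2/[H⁺]) = 1 / (1 + 10^-0.47 + 10^-3.47)
   = 1 / (1 + 0.33884 + 0.00033884) = 1/1.3392 = 0.7467

α₁ = 0.747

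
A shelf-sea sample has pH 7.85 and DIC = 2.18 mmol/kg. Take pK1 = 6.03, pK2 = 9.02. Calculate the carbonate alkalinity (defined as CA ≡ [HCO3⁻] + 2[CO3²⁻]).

CA = 2.29 mmol/kg

CA = [HCO3⁻] + 2[CO3²⁻] = (α₁ + 2α₂)·DIC
At pH 7.85: [H⁺]/K1 = 10^-1.82 = 0.015136, K2/[H⁺] = 10^-1.17 = 0.067608
α₁ = 1/(1 + 0.015136 + 0.067608) = 1/1.0827 = 0.9236; α₂ = α₁·K2/[H⁺] = 0.06244
α₁ + 2α₂ = 1.0485
CA = 1.0485 × 2.18 = 2.29 mmol/kg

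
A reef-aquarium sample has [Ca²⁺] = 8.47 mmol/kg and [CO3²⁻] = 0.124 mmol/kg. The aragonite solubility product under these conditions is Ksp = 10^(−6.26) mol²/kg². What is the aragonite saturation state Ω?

Ksp = 10^(−6.26) = 5.495×10^-7
Ω = [Ca²⁺][CO3²⁻]/Ksp = (8.47×10^-3)(0.124×10^-3) / 5.495×10^-7 = 1.91

Ω = 1.91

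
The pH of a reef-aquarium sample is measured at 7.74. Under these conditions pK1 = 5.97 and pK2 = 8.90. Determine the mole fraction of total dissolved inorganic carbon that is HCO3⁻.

α₁ = 1 / (1 + [H⁺]/K1 + K2/[H⁺]) = 1 / (1 + 10^-1.77 + 10^-1.16)
   = 1 / (1 + 0.016982 + 0.069183) = 1/1.0862 = 0.9207

α₁ = 0.921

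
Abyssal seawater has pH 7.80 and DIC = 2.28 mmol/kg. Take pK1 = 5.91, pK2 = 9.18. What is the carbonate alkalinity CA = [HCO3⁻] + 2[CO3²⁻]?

CA = 2.34 mmol/kg

CA = [HCO3⁻] + 2[CO3²⁻] = (α₁ + 2α₂)·DIC
At pH 7.80: [H⁺]/K1 = 10^-1.89 = 0.012882, K2/[H⁺] = 10^-1.38 = 0.041687
α₁ = 1/(1 + 0.012882 + 0.041687) = 1/1.0546 = 0.9483; α₂ = α₁·K2/[H⁺] = 0.03953
α₁ + 2α₂ = 1.0273
CA = 1.0273 × 2.28 = 2.34 mmol/kg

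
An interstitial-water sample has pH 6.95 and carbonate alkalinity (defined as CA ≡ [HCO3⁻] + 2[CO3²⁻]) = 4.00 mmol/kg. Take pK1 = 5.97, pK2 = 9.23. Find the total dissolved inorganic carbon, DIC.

CA = [HCO3⁻] + 2[CO3²⁻] = (α₁ + 2α₂)·DIC
At pH 6.95: [H⁺]/K1 = 10^-0.98 = 0.10471, K2/[H⁺] = 10^-2.28 = 0.0052481
α₁ = 1/(1 + 0.10471 + 0.0052481) = 1/1.1100 = 0.9009; α₂ = α₁·K2/[H⁺] = 0.004728
α₁ + 2α₂ = 0.9104
DIC = CA / (α₁ + 2α₂) = 4.00 / 0.9104 = 4.39 mmol/kg

DIC = 4.39 mmol/kg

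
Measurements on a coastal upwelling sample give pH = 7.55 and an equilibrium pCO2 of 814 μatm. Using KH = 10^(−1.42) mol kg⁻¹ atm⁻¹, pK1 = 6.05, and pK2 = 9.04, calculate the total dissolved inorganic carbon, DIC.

DIC = 1.04 mmol/kg

[CO2*] = KH · pCO2 = 10^(−1.42) × 814×10^-6 = 3.095×10^-5 mol/kg
α₀ = 1/(1 + K1/[H⁺] + K1K2/[H⁺]²) = 1/(1 + 10^+1.50 + 10^+0.01) = 0.02972
DIC = [CO2*]/α₀ = 3.095×10^-5 / 0.02972 = 1.04 mmol/kg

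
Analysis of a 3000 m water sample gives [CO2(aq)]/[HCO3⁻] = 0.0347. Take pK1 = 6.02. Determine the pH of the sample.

pH = 7.48

From K1 = [H⁺][HCO3⁻]/[CO2(aq)]:  pH = pK1 − log₁₀([CO2(aq)]/[HCO3⁻])
log₁₀(0.0347) = -1.460
pH = 6.02 − (-1.460) = 7.48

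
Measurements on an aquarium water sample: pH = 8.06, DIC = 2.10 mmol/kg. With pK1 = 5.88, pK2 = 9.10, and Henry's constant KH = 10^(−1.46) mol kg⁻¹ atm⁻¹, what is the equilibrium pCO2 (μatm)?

pCO2 = 364 μatm

α₀ = 1 / (1 + K1/[H⁺] + K1K2/[H⁺]²) = 1 / (1 + 10^+2.18 + 10^+1.14)
   = 1 / (1 + 151.36 + 13.804) = 1/166.16 = 0.006018
[CO2*] = α₀ × DIC = 0.006018 × 2.10 = 0.01264 mmol/kg = 12.64 μmol/kg
pCO2 = [CO2*]/KH = 1.264×10^-5 / 3.467×10^-2 = 364 μatm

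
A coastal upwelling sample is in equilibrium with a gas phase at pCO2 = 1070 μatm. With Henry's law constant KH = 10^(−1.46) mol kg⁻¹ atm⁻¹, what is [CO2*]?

KH = 10^(−1.46) = 3.467×10^-2 mol kg⁻¹ atm⁻¹
[CO2*] = KH · pCO2 = 3.467×10^-2 × 1070×10^-6 atm = 3.71×10^-5 mol/kg

[CO2*] = 37.1 μmol/kg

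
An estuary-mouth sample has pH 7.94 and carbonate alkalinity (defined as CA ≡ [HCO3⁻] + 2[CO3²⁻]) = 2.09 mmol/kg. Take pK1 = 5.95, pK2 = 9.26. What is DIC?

DIC = 2.02 mmol/kg

CA = [HCO3⁻] + 2[CO3²⁻] = (α₁ + 2α₂)·DIC
At pH 7.94: [H⁺]/K1 = 10^-1.99 = 0.010233, K2/[H⁺] = 10^-1.32 = 0.047863
α₁ = 1/(1 + 0.010233 + 0.047863) = 1/1.0581 = 0.9451; α₂ = α₁·K2/[H⁺] = 0.04524
α₁ + 2α₂ = 1.0356
DIC = CA / (α₁ + 2α₂) = 2.09 / 1.0356 = 2.02 mmol/kg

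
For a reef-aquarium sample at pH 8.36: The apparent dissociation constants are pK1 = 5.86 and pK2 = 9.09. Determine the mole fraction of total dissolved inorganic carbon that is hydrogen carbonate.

α₁ = 1 / (1 + [H⁺]/K1 + K2/[H⁺]) = 1 / (1 + 10^-2.50 + 10^-0.73)
   = 1 / (1 + 0.0031623 + 0.18621) = 1/1.1894 = 0.8408

α₁ = 0.841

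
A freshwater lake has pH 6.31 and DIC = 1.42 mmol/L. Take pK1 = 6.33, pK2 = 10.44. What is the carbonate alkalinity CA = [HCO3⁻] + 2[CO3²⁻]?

CA = [HCO3⁻] + 2[CO3²⁻] = (α₁ + 2α₂)·DIC
At pH 6.31: [H⁺]/K1 = 10^0.02 = 1.0471, K2/[H⁺] = 10^-4.13 = 7.4131×10^-5
α₁ = 1/(1 + 1.0471 + 7.4131×10^-5) = 1/2.0472 = 0.4885; α₂ = α₁·K2/[H⁺] = 3.621×10^-5
α₁ + 2α₂ = 0.4885
CA = 0.4885 × 1.42 = 0.694 mmol/L

CA = 0.694 mmol/L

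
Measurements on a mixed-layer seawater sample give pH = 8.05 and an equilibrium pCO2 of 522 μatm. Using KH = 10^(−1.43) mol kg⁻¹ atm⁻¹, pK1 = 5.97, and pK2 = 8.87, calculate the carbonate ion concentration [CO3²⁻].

[CO3²⁻] = 0.353 mmol/kg

[CO2*] = KH · pCO2 = 10^(−1.43) × 522×10^-6 = 1.939×10^-5 mol/kg
α₀ = 1/(1 + K1/[H⁺] + K1K2/[H⁺]²) = 1/(1 + 10^+2.08 + 10^+1.26) = 0.007172
DIC = [CO2*]/α₀ = 1.939×10^-5 / 0.007172 = 2.704 mmol/kg
[CO3²⁻] = α₂·DIC; α₂ = 0.1305, so [CO3²⁻] = 0.1305 × 2.704 = 0.353 mmol/kg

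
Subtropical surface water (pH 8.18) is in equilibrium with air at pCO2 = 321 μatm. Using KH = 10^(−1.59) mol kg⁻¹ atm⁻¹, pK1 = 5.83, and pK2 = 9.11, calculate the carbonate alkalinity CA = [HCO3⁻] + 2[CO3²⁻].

CA = 2.28 mmol/kg

[CO2*] = KH · pCO2 = 10^(−1.59) × 321×10^-6 = 8.251×10^-6 mol/kg
α₀ = 1/(1 + K1/[H⁺] + K1K2/[H⁺]²) = 1/(1 + 10^+2.35 + 10^+1.42) = 0.003981
DIC = [CO2*]/α₀ = 8.251×10^-6 / 0.003981 = 2.072 mmol/kg
CA = (α₁ + 2α₂)·DIC = (0.8913 + 2×0.1047) × 2.072 = 2.28 mmol/kg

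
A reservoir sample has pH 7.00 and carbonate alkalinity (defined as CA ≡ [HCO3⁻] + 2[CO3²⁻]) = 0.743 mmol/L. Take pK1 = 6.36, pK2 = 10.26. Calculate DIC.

CA = [HCO3⁻] + 2[CO3²⁻] = (α₁ + 2α₂)·DIC
At pH 7.00: [H⁺]/K1 = 10^-0.64 = 0.22909, K2/[H⁺] = 10^-3.26 = 0.00054954
α₁ = 1/(1 + 0.22909 + 0.00054954) = 1/1.2296 = 0.8132; α₂ = α₁·K2/[H⁺] = 0.0004469
α₁ + 2α₂ = 0.8141
DIC = CA / (α₁ + 2α₂) = 0.743 / 0.8141 = 0.913 mmol/L

DIC = 0.913 mmol/L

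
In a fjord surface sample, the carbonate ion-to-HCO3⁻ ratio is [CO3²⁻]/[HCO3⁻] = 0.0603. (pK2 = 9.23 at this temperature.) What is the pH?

pH = 8.01

From K2 = [H⁺][CO3²⁻]/[HCO3⁻]:  pH = pK2 + log₁₀([CO3²⁻]/[HCO3⁻])
log₁₀(0.0603) = -1.220
pH = 9.23 + (-1.220) = 8.01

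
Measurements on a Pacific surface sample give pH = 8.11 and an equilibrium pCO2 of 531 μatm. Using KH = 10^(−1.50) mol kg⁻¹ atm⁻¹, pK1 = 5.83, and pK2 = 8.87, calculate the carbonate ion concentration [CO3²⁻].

[CO2*] = KH · pCO2 = 10^(−1.50) × 531×10^-6 = 1.679×10^-5 mol/kg
α₀ = 1/(1 + K1/[H⁺] + K1K2/[H⁺]²) = 1/(1 + 10^+2.28 + 10^+1.52) = 0.004451
DIC = [CO2*]/α₀ = 1.679×10^-5 / 0.004451 = 3.772 mmol/kg
[CO3²⁻] = α₂·DIC; α₂ = 0.1474, so [CO3²⁻] = 0.1474 × 3.772 = 0.556 mmol/kg

[CO3²⁻] = 0.556 mmol/kg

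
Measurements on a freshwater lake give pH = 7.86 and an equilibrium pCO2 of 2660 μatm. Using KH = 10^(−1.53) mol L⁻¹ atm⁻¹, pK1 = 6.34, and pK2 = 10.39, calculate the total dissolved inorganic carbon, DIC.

DIC = 2.69 mmol/L

[CO2*] = KH · pCO2 = 10^(−1.53) × 2660×10^-6 = 7.850×10^-5 mol/L
α₀ = 1/(1 + K1/[H⁺] + K1K2/[H⁺]²) = 1/(1 + 10^+1.52 + 10^-1.01) = 0.02923
DIC = [CO2*]/α₀ = 7.850×10^-5 / 0.02923 = 2.69 mmol/L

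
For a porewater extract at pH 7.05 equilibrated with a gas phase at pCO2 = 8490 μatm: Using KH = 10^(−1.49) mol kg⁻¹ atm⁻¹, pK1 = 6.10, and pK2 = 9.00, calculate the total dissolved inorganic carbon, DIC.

DIC = 2.75 mmol/kg

[CO2*] = KH · pCO2 = 10^(−1.49) × 8490×10^-6 = 2.747×10^-4 mol/kg
α₀ = 1/(1 + K1/[H⁺] + K1K2/[H⁺]²) = 1/(1 + 10^+0.95 + 10^-1.00) = 0.09988
DIC = [CO2*]/α₀ = 2.747×10^-4 / 0.09988 = 2.75 mmol/kg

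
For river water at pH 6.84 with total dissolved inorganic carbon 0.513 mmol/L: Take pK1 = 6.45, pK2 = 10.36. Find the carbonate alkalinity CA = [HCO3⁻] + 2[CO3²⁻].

CA = [HCO3⁻] + 2[CO3²⁻] = (α₁ + 2α₂)·DIC
At pH 6.84: [H⁺]/K1 = 10^-0.39 = 0.40738, K2/[H⁺] = 10^-3.52 = 0.00030200
α₁ = 1/(1 + 0.40738 + 0.00030200) = 1/1.4077 = 0.7104; α₂ = α₁·K2/[H⁺] = 0.0002145
α₁ + 2α₂ = 0.7108
CA = 0.7108 × 0.513 = 0.365 mmol/L

CA = 0.365 mmol/L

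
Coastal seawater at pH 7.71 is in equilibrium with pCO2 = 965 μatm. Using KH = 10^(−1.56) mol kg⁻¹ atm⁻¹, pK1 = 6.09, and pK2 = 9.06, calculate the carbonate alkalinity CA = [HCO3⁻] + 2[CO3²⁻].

[CO2*] = KH · pCO2 = 10^(−1.56) × 965×10^-6 = 2.658×10^-5 mol/kg
α₀ = 1/(1 + K1/[H⁺] + K1K2/[H⁺]²) = 1/(1 + 10^+1.62 + 10^+0.27) = 0.02245
DIC = [CO2*]/α₀ = 2.658×10^-5 / 0.02245 = 1.184 mmol/kg
CA = (α₁ + 2α₂)·DIC = (0.9358 + 2×0.04180) × 1.184 = 1.21 mmol/kg

CA = 1.21 mmol/kg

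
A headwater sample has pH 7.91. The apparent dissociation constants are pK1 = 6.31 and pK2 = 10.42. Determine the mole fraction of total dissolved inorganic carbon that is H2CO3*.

α₀ = 1 / (1 + K1/[H⁺] + K1K2/[H⁺]²) = 1 / (1 + 10^+1.60 + 10^-0.91)
   = 1 / (1 + 39.811 + 0.12303) = 1/40.934 = 0.02443

α₀ = 0.0244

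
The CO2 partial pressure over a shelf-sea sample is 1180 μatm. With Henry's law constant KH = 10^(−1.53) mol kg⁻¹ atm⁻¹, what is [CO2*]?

KH = 10^(−1.53) = 2.951×10^-2 mol kg⁻¹ atm⁻¹
[CO2*] = KH · pCO2 = 2.951×10^-2 × 1180×10^-6 atm = 3.48×10^-5 mol/kg

[CO2*] = 34.8 μmol/kg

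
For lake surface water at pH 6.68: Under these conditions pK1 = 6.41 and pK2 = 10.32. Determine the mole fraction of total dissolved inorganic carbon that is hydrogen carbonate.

α₁ = 0.651

α₁ = 1 / (1 + [H⁺]/K1 + K2/[H⁺]) = 1 / (1 + 10^-0.27 + 10^-3.64)
   = 1 / (1 + 0.53703 + 0.00022909) = 1/1.5373 = 0.6505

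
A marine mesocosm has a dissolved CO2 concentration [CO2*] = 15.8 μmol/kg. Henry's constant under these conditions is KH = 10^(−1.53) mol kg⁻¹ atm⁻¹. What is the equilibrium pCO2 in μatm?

pCO2 = 535 μatm

KH = 10^(−1.53) = 2.951×10^-2 mol kg⁻¹ atm⁻¹
pCO2 = [CO2*]/KH = 15.8×10^-6 / 2.951×10^-2 = 5.35×10^-4 atm = 535 μatm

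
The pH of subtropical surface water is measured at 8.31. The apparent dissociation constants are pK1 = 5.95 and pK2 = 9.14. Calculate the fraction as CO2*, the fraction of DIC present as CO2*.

α₀ = 1 / (1 + K1/[H⁺] + K1K2/[H⁺]²) = 1 / (1 + 10^+2.36 + 10^+1.53)
   = 1 / (1 + 229.09 + 33.884) = 1/263.97 = 0.003788

α₀ = 0.00379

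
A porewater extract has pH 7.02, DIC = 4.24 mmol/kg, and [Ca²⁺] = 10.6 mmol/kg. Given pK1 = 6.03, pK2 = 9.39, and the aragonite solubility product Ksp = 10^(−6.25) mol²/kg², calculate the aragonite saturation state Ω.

Ω = 0.308

α₂ = 1 / (1 + [H⁺]/K2 + [H⁺]²/(K1K2)) = 1 / (1 + 10^+2.37 + 10^+1.38)
   = 1 / (1 + 234.42 + 23.988) = 1/259.41 = 0.003855
[CO3²⁻] = α₂ × DIC = 0.003855 × 4.24 = 0.01634 mmol/kg = 16.34 μmol/kg
Ksp = 10^(−6.25) = 5.623×10^-7
Ω = [Ca²⁺][CO3²⁻]/Ksp = (10.6×10^-3)(1.634×10^-5) / 5.623×10^-7 = 0.308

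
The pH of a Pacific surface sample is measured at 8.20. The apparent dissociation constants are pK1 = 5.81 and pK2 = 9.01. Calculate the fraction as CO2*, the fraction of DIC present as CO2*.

α₀ = 0.00352

α₀ = 1 / (1 + K1/[H⁺] + K1K2/[H⁺]²) = 1 / (1 + 10^+2.39 + 10^+1.58)
   = 1 / (1 + 245.47 + 38.019) = 1/284.49 = 0.003515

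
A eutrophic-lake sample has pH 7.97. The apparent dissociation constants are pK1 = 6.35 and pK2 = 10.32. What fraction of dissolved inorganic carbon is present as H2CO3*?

α₀ = 0.0233

α₀ = 1 / (1 + K1/[H⁺] + K1K2/[H⁺]²) = 1 / (1 + 10^+1.62 + 10^-0.73)
   = 1 / (1 + 41.687 + 0.18621) = 1/42.873 = 0.02332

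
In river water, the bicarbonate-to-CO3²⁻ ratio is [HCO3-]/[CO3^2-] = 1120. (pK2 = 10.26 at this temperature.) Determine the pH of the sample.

pH = 7.21

From K2 = [H⁺][CO3^2-]/[HCO3-]:  pH = pK2 − log₁₀([HCO3-]/[CO3^2-])
log₁₀(1120) = +3.049
pH = 10.26 − (+3.049) = 7.21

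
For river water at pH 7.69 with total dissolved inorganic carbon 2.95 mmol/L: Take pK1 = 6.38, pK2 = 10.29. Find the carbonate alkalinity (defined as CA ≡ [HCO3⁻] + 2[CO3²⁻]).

CA = 2.82 mmol/L

CA = [HCO3⁻] + 2[CO3²⁻] = (α₁ + 2α₂)·DIC
At pH 7.69: [H⁺]/K1 = 10^-1.31 = 0.048978, K2/[H⁺] = 10^-2.60 = 0.0025119
α₁ = 1/(1 + 0.048978 + 0.0025119) = 1/1.0515 = 0.9510; α₂ = α₁·K2/[H⁺] = 0.002389
α₁ + 2α₂ = 0.9558
CA = 0.9558 × 2.95 = 2.82 mmol/L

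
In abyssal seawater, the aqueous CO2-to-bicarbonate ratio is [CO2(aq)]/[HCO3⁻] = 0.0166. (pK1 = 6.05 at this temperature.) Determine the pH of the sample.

pH = 7.83

From K1 = [H⁺][HCO3⁻]/[CO2(aq)]:  pH = pK1 − log₁₀([CO2(aq)]/[HCO3⁻])
log₁₀(0.0166) = -1.780
pH = 6.05 − (-1.780) = 7.83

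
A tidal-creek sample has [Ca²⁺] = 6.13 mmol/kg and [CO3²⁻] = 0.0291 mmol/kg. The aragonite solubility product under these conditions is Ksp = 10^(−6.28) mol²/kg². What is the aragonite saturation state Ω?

Ksp = 10^(−6.28) = 5.248×10^-7
Ω = [Ca²⁺][CO3²⁻]/Ksp = (6.13×10^-3)(0.0291×10^-3) / 5.248×10^-7 = 0.340

Ω = 0.340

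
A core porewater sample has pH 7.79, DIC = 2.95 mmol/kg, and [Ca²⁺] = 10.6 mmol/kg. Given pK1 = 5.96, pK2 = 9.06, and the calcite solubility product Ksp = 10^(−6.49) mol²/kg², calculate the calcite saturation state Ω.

Ω = 4.86

α₂ = 1 / (1 + [H⁺]/K2 + [H⁺]²/(K1K2)) = 1 / (1 + 10^+1.27 + 10^-0.56)
   = 1 / (1 + 18.621 + 0.27542) = 1/19.896 = 0.05026
[CO3²⁻] = α₂ × DIC = 0.05026 × 2.95 = 0.1483 mmol/kg
Ksp = 10^(−6.49) = 3.236×10^-7
Ω = [Ca²⁺][CO3²⁻]/Ksp = (10.6×10^-3)(1.483×10^-4) / 3.236×10^-7 = 4.86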